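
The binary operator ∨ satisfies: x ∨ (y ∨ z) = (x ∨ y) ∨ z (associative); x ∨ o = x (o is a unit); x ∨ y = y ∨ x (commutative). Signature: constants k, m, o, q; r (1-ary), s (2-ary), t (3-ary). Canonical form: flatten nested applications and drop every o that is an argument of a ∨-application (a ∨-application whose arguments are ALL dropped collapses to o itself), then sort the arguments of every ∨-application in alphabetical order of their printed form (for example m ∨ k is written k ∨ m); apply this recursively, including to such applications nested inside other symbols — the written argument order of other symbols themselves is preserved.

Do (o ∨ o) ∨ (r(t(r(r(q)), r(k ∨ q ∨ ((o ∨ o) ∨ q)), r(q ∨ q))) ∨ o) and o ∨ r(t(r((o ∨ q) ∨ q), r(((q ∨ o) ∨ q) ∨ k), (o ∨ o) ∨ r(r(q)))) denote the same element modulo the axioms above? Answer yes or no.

Left:  (o ∨ o) ∨ (r(t(r(r(q)), r(k ∨ q ∨ ((o ∨ o) ∨ q)), r(q ∨ q))) ∨ o)
  Un-nest:  o ∨ o ∨ r(t(r(r(q)), r(k ∨ q ∨ ((o ∨ o) ∨ q)), r(q ∨ q))) ∨ o
  Inside:  r(t(r(r(q)), r(k ∨ q ∨ ((o ∨ o) ∨ q)), r(q ∨ q)))  →  r(t(r(r(q)), r(k ∨ q ∨ q), r(q ∨ q)))
  Unit:  drop o (×3)
  Order the arguments:  r(t(r(r(q)), r(k ∨ q ∨ q), r(q ∨ q)))
Right:  o ∨ r(t(r((o ∨ q) ∨ q), r(((q ∨ o) ∨ q) ∨ k), (o ∨ o) ∨ r(r(q))))
  Simplify inside:  r(t(r((o ∨ q) ∨ q), r(((q ∨ o) ∨ q) ∨ k), (o ∨ o) ∨ r(r(q))))  →  r(t(r(q ∨ q), r(k ∨ q ∨ q), r(r(q))))
  Drop the unit:  drop o
  Order the arguments:  r(t(r(q ∨ q), r(k ∨ q ∨ q), r(r(q))))

Answer: no — r(t(r(r(q)), r(k ∨ q ∨ q), r(q ∨ q))) vs r(t(r(q ∨ q), r(k ∨ q ∨ q), r(r(q))))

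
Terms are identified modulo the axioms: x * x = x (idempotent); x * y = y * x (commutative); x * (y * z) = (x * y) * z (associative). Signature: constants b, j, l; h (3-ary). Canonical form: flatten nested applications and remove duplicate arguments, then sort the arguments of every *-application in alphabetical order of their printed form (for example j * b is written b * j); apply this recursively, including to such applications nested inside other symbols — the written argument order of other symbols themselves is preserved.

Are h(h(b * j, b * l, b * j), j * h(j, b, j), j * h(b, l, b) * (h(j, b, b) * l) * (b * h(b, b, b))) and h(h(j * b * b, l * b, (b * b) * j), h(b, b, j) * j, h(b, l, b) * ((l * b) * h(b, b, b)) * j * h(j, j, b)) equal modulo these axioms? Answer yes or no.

Answer: no — h(h(b * j, b * l, b * j), h(j, b, j) * j, b * h(b, b, b) * h(b, l, b) * h(j, b, b) * j * l) vs h(h(b * j, b * l, b * j), h(b, b, j) * j, b * h(b, b, b) * h(b, l, b) * h(j, j, b) * j * l)

Derivation:
Left:  h(h(b * j, b * l, b * j), j * h(j, b, j), j * h(b, l, b) * (h(j, b, b) * l) * (b * h(b, b, b)))
  Work inside:  j * h(b, l, b) * (h(j, b, b) * l) * (b * h(b, b, b))
  Un-nest:  j * h(b, l, b) * h(j, b, b) * l * b * h(b, b, b)
  Sort:  b * h(b, b, b) * h(b, l, b) * h(j, b, b) * j * l
  Reassemble:  h(h(b * j, b * l, b * j), h(j, b, j) * j, b * h(b, b, b) * h(b, l, b) * h(j, b, b) * j * l)
Right:  h(h(j * b * b, l * b, (b * b) * j), h(b, b, j) * j, h(b, l, b) * ((l * b) * h(b, b, b)) * j * h(j, j, b))
  Work inside:  h(b, l, b) * ((l * b) * h(b, b, b)) * j * h(j, j, b)
  Un-nest:  h(b, l, b) * l * b * h(b, b, b) * j * h(j, j, b)
  Sort:  b * h(b, b, b) * h(b, l, b) * h(j, j, b) * j * l
  Put back:  h(h(b * j, b * l, b * j), h(b, b, j) * j, b * h(b, b, b) * h(b, l, b) * h(j, j, b) * j * l)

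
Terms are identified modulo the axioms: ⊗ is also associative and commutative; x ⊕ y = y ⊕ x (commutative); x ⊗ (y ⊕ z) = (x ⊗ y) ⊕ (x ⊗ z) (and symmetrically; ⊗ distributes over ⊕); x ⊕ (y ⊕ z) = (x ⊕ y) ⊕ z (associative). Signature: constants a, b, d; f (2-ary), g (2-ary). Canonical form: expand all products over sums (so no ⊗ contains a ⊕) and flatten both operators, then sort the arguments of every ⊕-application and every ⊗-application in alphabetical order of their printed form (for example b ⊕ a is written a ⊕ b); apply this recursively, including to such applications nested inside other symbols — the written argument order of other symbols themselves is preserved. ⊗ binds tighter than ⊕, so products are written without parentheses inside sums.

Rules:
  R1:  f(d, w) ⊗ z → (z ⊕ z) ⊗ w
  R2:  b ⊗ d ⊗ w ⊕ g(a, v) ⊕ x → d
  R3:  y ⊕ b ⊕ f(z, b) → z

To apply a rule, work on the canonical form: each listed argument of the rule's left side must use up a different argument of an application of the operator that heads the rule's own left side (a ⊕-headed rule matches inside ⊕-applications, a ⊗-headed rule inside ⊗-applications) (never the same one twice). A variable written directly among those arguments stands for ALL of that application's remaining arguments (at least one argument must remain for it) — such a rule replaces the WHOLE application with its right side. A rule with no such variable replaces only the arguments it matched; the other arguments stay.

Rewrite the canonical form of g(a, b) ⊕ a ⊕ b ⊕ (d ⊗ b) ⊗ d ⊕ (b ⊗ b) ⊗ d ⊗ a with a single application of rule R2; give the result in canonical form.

Canonical form:  a ⊕ a ⊗ b ⊗ b ⊗ d ⊕ b ⊕ b ⊗ d ⊗ d ⊕ g(a, b)
Match R2:  consume a ⊗ b ⊗ b ⊗ d, g(a, b);  v := b, w := a ⊗ b, x := a ⊕ b ⊕ b ⊗ d ⊗ d
The variable takes the whole remainder — replace the entire application.
Giving:  d

Answer: d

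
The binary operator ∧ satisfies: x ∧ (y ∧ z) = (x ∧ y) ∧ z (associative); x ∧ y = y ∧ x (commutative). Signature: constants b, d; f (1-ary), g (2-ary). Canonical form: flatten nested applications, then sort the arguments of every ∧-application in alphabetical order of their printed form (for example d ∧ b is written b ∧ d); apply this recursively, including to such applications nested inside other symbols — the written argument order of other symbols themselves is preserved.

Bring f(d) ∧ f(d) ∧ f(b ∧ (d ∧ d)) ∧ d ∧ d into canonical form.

Answer: d ∧ d ∧ f(b ∧ d ∧ d) ∧ f(d) ∧ f(d)

Derivation:
Inside:  f(b ∧ (d ∧ d))  →  f(b ∧ d ∧ d)
Sort arguments:  d ∧ d ∧ f(b ∧ d ∧ d) ∧ f(d) ∧ f(d)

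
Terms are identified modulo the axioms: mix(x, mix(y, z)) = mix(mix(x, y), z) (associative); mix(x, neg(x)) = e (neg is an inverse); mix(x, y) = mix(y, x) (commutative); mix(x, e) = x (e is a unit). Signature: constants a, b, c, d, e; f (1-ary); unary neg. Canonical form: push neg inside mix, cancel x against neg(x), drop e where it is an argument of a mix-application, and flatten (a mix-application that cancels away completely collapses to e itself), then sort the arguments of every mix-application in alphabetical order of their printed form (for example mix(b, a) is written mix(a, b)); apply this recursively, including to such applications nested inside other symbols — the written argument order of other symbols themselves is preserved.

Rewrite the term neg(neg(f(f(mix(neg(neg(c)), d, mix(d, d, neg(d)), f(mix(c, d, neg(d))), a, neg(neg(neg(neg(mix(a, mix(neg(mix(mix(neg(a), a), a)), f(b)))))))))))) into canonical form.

Push neg inside:  distribute neg over mix and collapse double neg
Combine occurrences:  f(f(mix(a, c, d, d, f(b), f(c))))

Answer: f(f(mix(a, c, d, d, f(b), f(c))))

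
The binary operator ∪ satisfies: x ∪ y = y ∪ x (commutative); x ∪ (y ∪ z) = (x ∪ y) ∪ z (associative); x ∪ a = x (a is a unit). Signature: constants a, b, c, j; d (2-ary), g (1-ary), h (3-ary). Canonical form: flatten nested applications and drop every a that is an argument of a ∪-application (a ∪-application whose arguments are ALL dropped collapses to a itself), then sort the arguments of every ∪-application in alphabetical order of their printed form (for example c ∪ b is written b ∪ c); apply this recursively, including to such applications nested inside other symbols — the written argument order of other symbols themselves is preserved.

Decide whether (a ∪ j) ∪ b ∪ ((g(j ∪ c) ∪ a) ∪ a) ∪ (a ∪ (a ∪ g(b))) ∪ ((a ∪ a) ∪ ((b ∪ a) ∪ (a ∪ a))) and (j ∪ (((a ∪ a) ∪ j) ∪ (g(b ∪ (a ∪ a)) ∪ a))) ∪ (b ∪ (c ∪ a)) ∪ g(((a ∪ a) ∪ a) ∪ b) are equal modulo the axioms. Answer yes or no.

Left:  (a ∪ j) ∪ b ∪ ((g(j ∪ c) ∪ a) ∪ a) ∪ (a ∪ (a ∪ g(b))) ∪ ((a ∪ a) ∪ ((b ∪ a) ∪ (a ∪ a)))
  Merge nested applications:  a ∪ j ∪ b ∪ g(j ∪ c) ∪ a ∪ a ∪ a ∪ a ∪ g(b) ∪ a ∪ a ∪ b ∪ a ∪ a ∪ a
  Simplify inside:  g(j ∪ c)  →  g(c ∪ j)
  Units out:  drop a (×10)
  Order the arguments:  b ∪ b ∪ g(b) ∪ g(c ∪ j) ∪ j
Right:  (j ∪ (((a ∪ a) ∪ j) ∪ (g(b ∪ (a ∪ a)) ∪ a))) ∪ (b ∪ (c ∪ a)) ∪ g(((a ∪ a) ∪ a) ∪ b)
  Un-nest:  j ∪ a ∪ a ∪ j ∪ g(b ∪ (a ∪ a)) ∪ a ∪ b ∪ c ∪ a ∪ g(((a ∪ a) ∪ a) ∪ b)
  Simplify inside:  g(b ∪ (a ∪ a))  →  g(b)
  Canonicalize subterm:  g(((a ∪ a) ∪ a) ∪ b)  →  g(b)
  Unit:  drop a (×4)
  Order the arguments:  b ∪ c ∪ g(b) ∪ g(b) ∪ j ∪ j

Answer: no — b ∪ b ∪ g(b) ∪ g(c ∪ j) ∪ j vs b ∪ c ∪ g(b) ∪ g(b) ∪ j ∪ j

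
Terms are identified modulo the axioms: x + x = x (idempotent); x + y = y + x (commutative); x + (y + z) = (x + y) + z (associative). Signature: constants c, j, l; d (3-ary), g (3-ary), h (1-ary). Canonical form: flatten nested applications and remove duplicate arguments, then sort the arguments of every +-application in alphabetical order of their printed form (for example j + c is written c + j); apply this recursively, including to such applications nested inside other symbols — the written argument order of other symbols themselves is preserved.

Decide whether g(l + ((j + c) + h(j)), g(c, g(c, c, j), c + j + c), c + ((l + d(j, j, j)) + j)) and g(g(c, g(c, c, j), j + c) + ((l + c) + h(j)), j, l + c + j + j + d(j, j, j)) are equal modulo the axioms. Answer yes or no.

Left:  g(l + ((j + c) + h(j)), g(c, g(c, c, j), c + j + c), c + ((l + d(j, j, j)) + j))
  Work inside:  c + ((l + d(j, j, j)) + j)
  Flatten:  c + l + d(j, j, j) + j
  Sort:  c + d(j, j, j) + j + l
  Reassemble:  g(c + h(j) + j + l, g(c, g(c, c, j), c + j), c + d(j, j, j) + j + l)
Right:  g(g(c, g(c, c, j), j + c) + ((l + c) + h(j)), j, l + c + j + j + d(j, j, j))
  Work inside:  g(c, g(c, c, j), j + c) + ((l + c) + h(j))
  Un-nest:  g(c, g(c, c, j), j + c) + l + c + h(j)
  Simplify inside:  g(c, g(c, c, j), j + c)  →  g(c, g(c, c, j), c + j)
  Order the arguments:  c + g(c, g(c, c, j), c + j) + h(j) + l
  Put back:  g(c + g(c, g(c, c, j), c + j) + h(j) + l, j, c + d(j, j, j) + j + l)

Answer: no — g(c + h(j) + j + l, g(c, g(c, c, j), c + j), c + d(j, j, j) + j + l) vs g(c + g(c, g(c, c, j), c + j) + h(j) + l, j, c + d(j, j, j) + j + l)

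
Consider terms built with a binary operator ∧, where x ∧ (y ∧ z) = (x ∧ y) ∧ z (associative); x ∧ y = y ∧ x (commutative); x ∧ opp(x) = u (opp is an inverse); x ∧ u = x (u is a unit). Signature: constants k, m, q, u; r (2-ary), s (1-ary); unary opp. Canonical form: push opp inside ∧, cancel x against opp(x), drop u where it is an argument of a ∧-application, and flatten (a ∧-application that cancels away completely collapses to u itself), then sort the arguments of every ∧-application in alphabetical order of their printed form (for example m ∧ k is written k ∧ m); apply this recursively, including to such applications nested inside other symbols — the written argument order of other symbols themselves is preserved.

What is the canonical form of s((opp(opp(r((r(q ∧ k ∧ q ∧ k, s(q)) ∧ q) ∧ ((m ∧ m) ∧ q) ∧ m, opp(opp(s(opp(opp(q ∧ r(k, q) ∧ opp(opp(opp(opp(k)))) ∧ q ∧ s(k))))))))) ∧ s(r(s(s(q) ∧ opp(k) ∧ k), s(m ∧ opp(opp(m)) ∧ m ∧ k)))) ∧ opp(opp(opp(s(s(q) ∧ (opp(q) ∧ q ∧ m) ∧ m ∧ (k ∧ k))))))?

Focus inside:  (opp(opp(r((r(q ∧ k ∧ q ∧ k, s(q)) ∧ q) ∧ ((m ∧ m) ∧ q) ∧ m, opp(opp(s(opp(opp(q ∧ r(k, q) ∧ opp(opp(opp(opp(k)))) ∧ q ∧ s(k))))))))) ∧ s(r(s(s(q) ∧ opp(k) ∧ k), s(m ∧ opp(opp(m)) ∧ m ∧ k)))) ∧ opp(opp(opp(s(s(q) ∧ (opp(q) ∧ q ∧ m) ∧ m ∧ (k ∧ k)))))
Push opp inside:  distribute opp over ∧ and collapse double opp
Collect:  r(m ∧ m ∧ m ∧ q ∧ q ∧ r(k ∧ k ∧ q ∧ q, s(q)), s(k ∧ q ∧ q ∧ r(k, q) ∧ s(k))) ∧ s(r(s(s(q)), s(k ∧ m ∧ m ∧ m))) ∧ opp(s(k ∧ k ∧ m ∧ m ∧ s(q)))
Order the arguments:  opp(s(k ∧ k ∧ m ∧ m ∧ s(q))) ∧ r(m ∧ m ∧ m ∧ q ∧ q ∧ r(k ∧ k ∧ q ∧ q, s(q)), s(k ∧ q ∧ q ∧ r(k, q) ∧ s(k))) ∧ s(r(s(s(q)), s(k ∧ m ∧ m ∧ m)))
Reassemble:  s(opp(s(k ∧ k ∧ m ∧ m ∧ s(q))) ∧ r(m ∧ m ∧ m ∧ q ∧ q ∧ r(k ∧ k ∧ q ∧ q, s(q)), s(k ∧ q ∧ q ∧ r(k, q) ∧ s(k))) ∧ s(r(s(s(q)), s(k ∧ m ∧ m ∧ m))))

Answer: s(opp(s(k ∧ k ∧ m ∧ m ∧ s(q))) ∧ r(m ∧ m ∧ m ∧ q ∧ q ∧ r(k ∧ k ∧ q ∧ q, s(q)), s(k ∧ q ∧ q ∧ r(k, q) ∧ s(k))) ∧ s(r(s(s(q)), s(k ∧ m ∧ m ∧ m))))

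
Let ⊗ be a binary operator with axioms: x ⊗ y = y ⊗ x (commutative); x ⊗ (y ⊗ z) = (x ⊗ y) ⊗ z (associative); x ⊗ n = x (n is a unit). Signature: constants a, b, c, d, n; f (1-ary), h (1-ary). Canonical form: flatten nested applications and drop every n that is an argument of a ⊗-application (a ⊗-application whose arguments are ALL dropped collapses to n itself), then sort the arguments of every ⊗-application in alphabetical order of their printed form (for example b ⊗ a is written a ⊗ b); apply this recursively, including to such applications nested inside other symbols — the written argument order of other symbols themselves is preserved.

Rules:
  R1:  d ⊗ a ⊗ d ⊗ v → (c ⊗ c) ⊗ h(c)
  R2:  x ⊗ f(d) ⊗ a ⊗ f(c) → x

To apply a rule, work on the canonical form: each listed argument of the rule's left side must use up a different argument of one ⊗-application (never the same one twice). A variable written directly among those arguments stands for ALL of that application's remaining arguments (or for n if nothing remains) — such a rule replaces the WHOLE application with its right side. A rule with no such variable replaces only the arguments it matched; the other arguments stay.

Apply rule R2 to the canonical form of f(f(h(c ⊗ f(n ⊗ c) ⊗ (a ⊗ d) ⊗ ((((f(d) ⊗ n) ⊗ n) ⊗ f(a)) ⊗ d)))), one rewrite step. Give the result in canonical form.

Canonical form:  f(f(h(a ⊗ c ⊗ d ⊗ d ⊗ f(a) ⊗ f(c) ⊗ f(d))))
Apply R2:  consuming a, f(c), f(d);  x := c ⊗ d ⊗ d ⊗ f(a)
Every leftover argument binds to the variable; the entire application is replaced.
Giving:  f(f(h(c ⊗ d ⊗ d ⊗ f(a))))

Answer: f(f(h(c ⊗ d ⊗ d ⊗ f(a))))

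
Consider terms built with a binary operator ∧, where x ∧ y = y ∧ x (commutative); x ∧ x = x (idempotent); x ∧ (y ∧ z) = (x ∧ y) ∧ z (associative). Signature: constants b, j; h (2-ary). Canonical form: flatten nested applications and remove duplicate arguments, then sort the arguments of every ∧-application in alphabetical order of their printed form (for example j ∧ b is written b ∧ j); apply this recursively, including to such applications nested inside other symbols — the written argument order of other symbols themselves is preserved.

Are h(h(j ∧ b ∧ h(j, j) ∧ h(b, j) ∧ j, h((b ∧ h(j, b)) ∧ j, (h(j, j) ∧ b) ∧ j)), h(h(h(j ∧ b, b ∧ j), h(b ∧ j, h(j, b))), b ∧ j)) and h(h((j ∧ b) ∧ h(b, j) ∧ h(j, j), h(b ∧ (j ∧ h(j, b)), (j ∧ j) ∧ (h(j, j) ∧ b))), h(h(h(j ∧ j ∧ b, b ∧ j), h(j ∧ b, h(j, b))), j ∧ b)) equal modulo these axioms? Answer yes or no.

Answer: yes — both canonical forms are h(h(b ∧ h(b, j) ∧ h(j, j) ∧ j, h(b ∧ h(j, b) ∧ j, b ∧ h(j, j) ∧ j)), h(h(h(b ∧ j, b ∧ j), h(b ∧ j, h(j, b))), b ∧ j))

Derivation:
Left:  h(h(j ∧ b ∧ h(j, j) ∧ h(b, j) ∧ j, h((b ∧ h(j, b)) ∧ j, (h(j, j) ∧ b) ∧ j)), h(h(h(j ∧ b, b ∧ j), h(b ∧ j, h(j, b))), b ∧ j))
  Focus inside:  j ∧ b ∧ h(j, j) ∧ h(b, j) ∧ j
  Deduplicate:  drop duplicate j
  Sort arguments:  b ∧ h(b, j) ∧ h(j, j) ∧ j
  Rebuild:  h(h(b ∧ h(b, j) ∧ h(j, j) ∧ j, h(b ∧ h(j, b) ∧ j, b ∧ h(j, j) ∧ j)), h(h(h(b ∧ j, b ∧ j), h(b ∧ j, h(j, b))), b ∧ j))
Right:  h(h((j ∧ b) ∧ h(b, j) ∧ h(j, j), h(b ∧ (j ∧ h(j, b)), (j ∧ j) ∧ (h(j, j) ∧ b))), h(h(h(j ∧ j ∧ b, b ∧ j), h(j ∧ b, h(j, b))), j ∧ b))
  Descend into:  (j ∧ b) ∧ h(b, j) ∧ h(j, j)
  Merge nested applications:  j ∧ b ∧ h(b, j) ∧ h(j, j)
  Sort:  b ∧ h(b, j) ∧ h(j, j) ∧ j
  Rebuild:  h(h(b ∧ h(b, j) ∧ h(j, j) ∧ j, h(b ∧ h(j, b) ∧ j, b ∧ h(j, j) ∧ j)), h(h(h(b ∧ j, b ∧ j), h(b ∧ j, h(j, b))), b ∧ j))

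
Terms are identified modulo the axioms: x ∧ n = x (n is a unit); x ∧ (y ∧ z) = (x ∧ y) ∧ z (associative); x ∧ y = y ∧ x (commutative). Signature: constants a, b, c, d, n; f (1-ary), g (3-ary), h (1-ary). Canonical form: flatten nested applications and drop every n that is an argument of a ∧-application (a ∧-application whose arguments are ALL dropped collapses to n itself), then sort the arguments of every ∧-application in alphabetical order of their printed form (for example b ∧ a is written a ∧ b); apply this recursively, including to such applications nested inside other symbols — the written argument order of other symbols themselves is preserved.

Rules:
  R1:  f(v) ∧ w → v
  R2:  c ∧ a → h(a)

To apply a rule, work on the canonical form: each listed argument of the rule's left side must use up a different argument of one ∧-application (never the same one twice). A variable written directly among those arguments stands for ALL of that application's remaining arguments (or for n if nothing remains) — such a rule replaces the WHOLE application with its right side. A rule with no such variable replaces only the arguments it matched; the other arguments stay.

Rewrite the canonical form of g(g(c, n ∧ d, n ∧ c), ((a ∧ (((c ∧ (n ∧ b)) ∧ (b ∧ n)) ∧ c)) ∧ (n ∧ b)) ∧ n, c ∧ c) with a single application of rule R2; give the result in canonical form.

Canonical form:  g(g(c, d, c), a ∧ b ∧ b ∧ b ∧ c ∧ c, c ∧ c)
Match R2:  consume a, c
Result:  g(g(c, d, c), b ∧ b ∧ b ∧ c ∧ h(a), c ∧ c)

Answer: g(g(c, d, c), b ∧ b ∧ b ∧ c ∧ h(a), c ∧ c)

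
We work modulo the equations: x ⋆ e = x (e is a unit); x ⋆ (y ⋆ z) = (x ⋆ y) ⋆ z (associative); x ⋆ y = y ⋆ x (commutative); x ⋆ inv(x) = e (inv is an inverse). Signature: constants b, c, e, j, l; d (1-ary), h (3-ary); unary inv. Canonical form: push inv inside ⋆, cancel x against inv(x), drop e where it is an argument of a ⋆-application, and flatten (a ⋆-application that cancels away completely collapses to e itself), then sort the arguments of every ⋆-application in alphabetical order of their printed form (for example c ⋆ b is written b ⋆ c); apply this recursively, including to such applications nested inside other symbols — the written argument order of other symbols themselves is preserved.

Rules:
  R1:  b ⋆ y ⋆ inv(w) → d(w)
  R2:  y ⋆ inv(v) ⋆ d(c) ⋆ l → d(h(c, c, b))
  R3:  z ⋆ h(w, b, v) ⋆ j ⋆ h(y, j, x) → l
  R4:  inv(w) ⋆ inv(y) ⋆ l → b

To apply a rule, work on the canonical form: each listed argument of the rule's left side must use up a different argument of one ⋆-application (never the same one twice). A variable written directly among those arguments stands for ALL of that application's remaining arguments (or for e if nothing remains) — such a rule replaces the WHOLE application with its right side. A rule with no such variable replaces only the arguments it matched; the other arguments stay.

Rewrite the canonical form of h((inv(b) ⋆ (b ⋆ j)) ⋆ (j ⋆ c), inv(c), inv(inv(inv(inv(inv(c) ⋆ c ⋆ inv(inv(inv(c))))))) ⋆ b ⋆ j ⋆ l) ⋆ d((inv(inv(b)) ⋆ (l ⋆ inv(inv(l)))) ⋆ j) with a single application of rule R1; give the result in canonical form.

Canonical form:  d(b ⋆ j ⋆ l ⋆ l) ⋆ h(c ⋆ j ⋆ j, inv(c), b ⋆ inv(c) ⋆ j ⋆ l)
Apply R1:  consuming b, inv(c);  w := c, y := j ⋆ l
The variable takes the whole remainder — replace the entire application.
Giving:  d(b ⋆ j ⋆ l ⋆ l) ⋆ h(c ⋆ j ⋆ j, inv(c), d(c))

Answer: d(b ⋆ j ⋆ l ⋆ l) ⋆ h(c ⋆ j ⋆ j, inv(c), d(c))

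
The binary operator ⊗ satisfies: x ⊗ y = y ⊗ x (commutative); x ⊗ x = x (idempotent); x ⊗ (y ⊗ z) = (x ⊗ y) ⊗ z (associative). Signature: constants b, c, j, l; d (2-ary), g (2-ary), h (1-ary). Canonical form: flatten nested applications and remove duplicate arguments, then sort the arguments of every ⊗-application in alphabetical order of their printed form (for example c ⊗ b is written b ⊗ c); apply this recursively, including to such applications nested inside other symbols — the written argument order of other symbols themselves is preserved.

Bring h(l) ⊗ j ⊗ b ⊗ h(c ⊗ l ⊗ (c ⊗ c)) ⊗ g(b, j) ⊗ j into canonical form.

Answer: b ⊗ g(b, j) ⊗ h(c ⊗ l) ⊗ h(l) ⊗ j

Derivation:
Canonicalize subterm:  h(c ⊗ l ⊗ (c ⊗ c))  →  h(c ⊗ l)
Deduplicate:  drop duplicate j
Order the arguments:  b ⊗ g(b, j) ⊗ h(c ⊗ l) ⊗ h(l) ⊗ j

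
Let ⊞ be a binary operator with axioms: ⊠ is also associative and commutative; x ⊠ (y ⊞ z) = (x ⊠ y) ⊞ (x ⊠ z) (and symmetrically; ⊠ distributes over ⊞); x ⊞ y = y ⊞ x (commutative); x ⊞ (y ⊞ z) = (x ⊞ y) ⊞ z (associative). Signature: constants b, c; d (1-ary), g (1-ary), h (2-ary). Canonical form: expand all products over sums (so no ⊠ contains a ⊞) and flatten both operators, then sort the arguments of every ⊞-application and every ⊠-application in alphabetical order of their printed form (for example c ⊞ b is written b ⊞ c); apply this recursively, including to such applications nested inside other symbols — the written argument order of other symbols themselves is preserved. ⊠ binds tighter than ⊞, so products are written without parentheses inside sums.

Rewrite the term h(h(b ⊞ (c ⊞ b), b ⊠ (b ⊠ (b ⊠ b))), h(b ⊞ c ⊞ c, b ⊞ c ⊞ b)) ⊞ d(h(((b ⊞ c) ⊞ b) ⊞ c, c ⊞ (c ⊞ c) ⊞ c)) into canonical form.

Merge nested applications:  h(h(b ⊞ b ⊞ c, b ⊠ b ⊠ b ⊠ b), h(b ⊞ c ⊞ c, b ⊞ b ⊞ c)) ⊞ d(h(b ⊞ b ⊞ c ⊞ c, c ⊞ c ⊞ c ⊞ c))
Sort arguments:  d(h(b ⊞ b ⊞ c ⊞ c, c ⊞ c ⊞ c ⊞ c)) ⊞ h(h(b ⊞ b ⊞ c, b ⊠ b ⊠ b ⊠ b), h(b ⊞ c ⊞ c, b ⊞ b ⊞ c))

Answer: d(h(b ⊞ b ⊞ c ⊞ c, c ⊞ c ⊞ c ⊞ c)) ⊞ h(h(b ⊞ b ⊞ c, b ⊠ b ⊠ b ⊠ b), h(b ⊞ c ⊞ c, b ⊞ b ⊞ c))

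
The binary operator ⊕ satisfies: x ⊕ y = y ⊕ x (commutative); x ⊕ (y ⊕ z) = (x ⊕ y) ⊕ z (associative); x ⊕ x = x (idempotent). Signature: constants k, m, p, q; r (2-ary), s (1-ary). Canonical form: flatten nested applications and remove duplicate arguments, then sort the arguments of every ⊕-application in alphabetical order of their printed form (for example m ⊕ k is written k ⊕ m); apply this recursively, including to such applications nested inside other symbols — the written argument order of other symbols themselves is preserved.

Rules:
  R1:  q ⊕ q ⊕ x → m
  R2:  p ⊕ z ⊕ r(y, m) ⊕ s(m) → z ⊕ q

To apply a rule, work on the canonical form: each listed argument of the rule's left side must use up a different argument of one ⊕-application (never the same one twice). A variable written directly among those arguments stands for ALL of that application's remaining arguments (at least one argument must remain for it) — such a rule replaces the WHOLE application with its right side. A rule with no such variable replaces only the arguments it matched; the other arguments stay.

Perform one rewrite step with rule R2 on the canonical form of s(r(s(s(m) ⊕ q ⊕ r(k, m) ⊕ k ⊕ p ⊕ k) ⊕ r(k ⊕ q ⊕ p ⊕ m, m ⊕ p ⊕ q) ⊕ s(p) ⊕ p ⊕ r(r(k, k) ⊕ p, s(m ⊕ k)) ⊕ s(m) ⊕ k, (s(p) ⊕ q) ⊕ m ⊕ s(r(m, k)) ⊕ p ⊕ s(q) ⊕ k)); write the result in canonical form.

Canonical form:  s(r(k ⊕ p ⊕ r(k ⊕ m ⊕ p ⊕ q, m ⊕ p ⊕ q) ⊕ r(p ⊕ r(k, k), s(k ⊕ m)) ⊕ s(k ⊕ p ⊕ q ⊕ r(k, m) ⊕ s(m)) ⊕ s(m) ⊕ s(p), k ⊕ m ⊕ p ⊕ q ⊕ s(p) ⊕ s(q) ⊕ s(r(m, k))))
Match R2:  consume p, r(k, m), s(m);  y := k, z := k ⊕ q
Every leftover argument binds to the variable; the entire application is replaced.
New term:  s(r(k ⊕ p ⊕ r(k ⊕ m ⊕ p ⊕ q, m ⊕ p ⊕ q) ⊕ r(p ⊕ r(k, k), s(k ⊕ m)) ⊕ s(k ⊕ q) ⊕ s(m) ⊕ s(p), k ⊕ m ⊕ p ⊕ q ⊕ s(p) ⊕ s(q) ⊕ s(r(m, k))))

Answer: s(r(k ⊕ p ⊕ r(k ⊕ m ⊕ p ⊕ q, m ⊕ p ⊕ q) ⊕ r(p ⊕ r(k, k), s(k ⊕ m)) ⊕ s(k ⊕ q) ⊕ s(m) ⊕ s(p), k ⊕ m ⊕ p ⊕ q ⊕ s(p) ⊕ s(q) ⊕ s(r(m, k))))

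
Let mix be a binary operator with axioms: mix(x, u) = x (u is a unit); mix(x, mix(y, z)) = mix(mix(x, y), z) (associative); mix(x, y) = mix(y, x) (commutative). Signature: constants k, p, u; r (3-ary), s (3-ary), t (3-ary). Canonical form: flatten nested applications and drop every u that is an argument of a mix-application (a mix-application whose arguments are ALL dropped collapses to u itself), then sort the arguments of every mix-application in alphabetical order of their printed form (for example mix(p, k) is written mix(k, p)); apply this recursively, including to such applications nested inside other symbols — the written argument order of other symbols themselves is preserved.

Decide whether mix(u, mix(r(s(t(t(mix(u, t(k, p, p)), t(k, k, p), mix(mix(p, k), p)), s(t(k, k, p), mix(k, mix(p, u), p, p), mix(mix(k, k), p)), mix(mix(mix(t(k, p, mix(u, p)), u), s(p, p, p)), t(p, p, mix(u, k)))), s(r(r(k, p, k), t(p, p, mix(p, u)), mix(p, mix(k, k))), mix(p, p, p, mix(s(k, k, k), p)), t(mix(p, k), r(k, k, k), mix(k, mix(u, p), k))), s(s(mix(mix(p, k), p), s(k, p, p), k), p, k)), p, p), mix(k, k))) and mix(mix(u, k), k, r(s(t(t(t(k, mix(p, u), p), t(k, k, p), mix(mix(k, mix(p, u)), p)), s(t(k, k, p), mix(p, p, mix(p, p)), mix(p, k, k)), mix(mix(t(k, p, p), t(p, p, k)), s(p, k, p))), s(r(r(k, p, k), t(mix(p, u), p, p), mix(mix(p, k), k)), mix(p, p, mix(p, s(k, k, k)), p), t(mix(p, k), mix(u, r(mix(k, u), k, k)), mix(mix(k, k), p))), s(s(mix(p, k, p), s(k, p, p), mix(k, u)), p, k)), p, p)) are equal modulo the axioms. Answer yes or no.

Answer: no — mix(k, k, r(s(t(t(t(k, p, p), t(k, k, p), mix(k, p, p)), s(t(k, k, p), mix(k, p, p, p), mix(k, k, p)), mix(s(p, p, p), t(k, p, p), t(p, p, k))), s(r(r(k, p, k), t(p, p, p), mix(k, k, p)), mix(p, p, p, p, s(k, k, k)), t(mix(k, p), r(k, k, k), mix(k, k, p))), s(s(mix(k, p, p), s(k, p, p), k), p, k)), p, p)) vs mix(k, k, r(s(t(t(t(k, p, p), t(k, k, p), mix(k, p, p)), s(t(k, k, p), mix(p, p, p, p), mix(k, k, p)), mix(s(p, k, p), t(k, p, p), t(p, p, k))), s(r(r(k, p, k), t(p, p, p), mix(k, k, p)), mix(p, p, p, p, s(k, k, k)), t(mix(k, p), r(k, k, k), mix(k, k, p))), s(s(mix(k, p, p), s(k, p, p), k), p, k)), p, p))

Derivation:
Left:  mix(u, mix(r(s(t(t(mix(u, t(k, p, p)), t(k, k, p), mix(mix(p, k), p)), s(t(k, k, p), mix(k, mix(p, u), p, p), mix(mix(k, k), p)), mix(mix(mix(t(k, p, mix(u, p)), u), s(p, p, p)), t(p, p, mix(u, k)))), s(r(r(k, p, k), t(p, p, mix(p, u)), mix(p, mix(k, k))), mix(p, p, p, mix(s(k, k, k), p)), t(mix(p, k), r(k, k, k), mix(k, mix(u, p), k))), s(s(mix(mix(p, k), p), s(k, p, p), k), p, k)), p, p), mix(k, k)))
  Flatten:  mix(u, r(s(t(t(mix(u, t(k, p, p)), t(k, k, p), mix(mix(p, k), p)), s(t(k, k, p), mix(k, mix(p, u), p, p), mix(mix(k, k), p)), mix(mix(mix(t(k, p, mix(u, p)), u), s(p, p, p)), t(p, p, mix(u, k)))), s(r(r(k, p, k), t(p, p, mix(p, u)), mix(p, mix(k, k))), mix(p, p, p, mix(s(k, k, k), p)), t(mix(p, k), r(k, k, k), mix(k, mix(u, p), k))), s(s(mix(mix(p, k), p), s(k, p, p), k), p, k)), p, p), k, k)
  Simplify inside:  r(s(t(t(mix(u, t(k, p, p)), t(k, k, p), mix(mix(p, k), p)), s(t(k, k, p), mix(k, mix(p, u), p, p), mix(mix(k, k), p)), mix(mix(mix(t(k, p, mix(u, p)), u), s(p, p, p)), t(p, p, mix(u, k)))), s(r(r(k, p, k), t(p, p, mix(p, u)), mix(p, mix(k, k))), mix(p, p, p, mix(s(k, k, k), p)), t(mix(p, k), r(k, k, k), mix(k, mix(u, p), k))), s(s(mix(mix(p, k), p), s(k, p, p), k), p, k)), p, p)  →  r(s(t(t(t(k, p, p), t(k, k, p), mix(k, p, p)), s(t(k, k, p), mix(k, p, p, p), mix(k, k, p)), mix(s(p, p, p), t(k, p, p), t(p, p, k))), s(r(r(k, p, k), t(p, p, p), mix(k, k, p)), mix(p, p, p, p, s(k, k, k)), t(mix(k, p), r(k, k, k), mix(k, k, p))), s(s(mix(k, p, p), s(k, p, p), k), p, k)), p, p)
  Units out:  drop u
  Sort arguments:  mix(k, k, r(s(t(t(t(k, p, p), t(k, k, p), mix(k, p, p)), s(t(k, k, p), mix(k, p, p, p), mix(k, k, p)), mix(s(p, p, p), t(k, p, p), t(p, p, k))), s(r(r(k, p, k), t(p, p, p), mix(k, k, p)), mix(p, p, p, p, s(k, k, k)), t(mix(k, p), r(k, k, k), mix(k, k, p))), s(s(mix(k, p, p), s(k, p, p), k), p, k)), p, p))
Right:  mix(mix(u, k), k, r(s(t(t(t(k, mix(p, u), p), t(k, k, p), mix(mix(k, mix(p, u)), p)), s(t(k, k, p), mix(p, p, mix(p, p)), mix(p, k, k)), mix(mix(t(k, p, p), t(p, p, k)), s(p, k, p))), s(r(r(k, p, k), t(mix(p, u), p, p), mix(mix(p, k), k)), mix(p, p, mix(p, s(k, k, k)), p), t(mix(p, k), mix(u, r(mix(k, u), k, k)), mix(mix(k, k), p))), s(s(mix(p, k, p), s(k, p, p), mix(k, u)), p, k)), p, p))
  Merge nested applications:  mix(u, k, k, r(s(t(t(t(k, mix(p, u), p), t(k, k, p), mix(mix(k, mix(p, u)), p)), s(t(k, k, p), mix(p, p, mix(p, p)), mix(p, k, k)), mix(mix(t(k, p, p), t(p, p, k)), s(p, k, p))), s(r(r(k, p, k), t(mix(p, u), p, p), mix(mix(p, k), k)), mix(p, p, mix(p, s(k, k, k)), p), t(mix(p, k), mix(u, r(mix(k, u), k, k)), mix(mix(k, k), p))), s(s(mix(p, k, p), s(k, p, p), mix(k, u)), p, k)), p, p))
  Canonicalize subterm:  r(s(t(t(t(k, mix(p, u), p), t(k, k, p), mix(mix(k, mix(p, u)), p)), s(t(k, k, p), mix(p, p, mix(p, p)), mix(p, k, k)), mix(mix(t(k, p, p), t(p, p, k)), s(p, k, p))), s(r(r(k, p, k), t(mix(p, u), p, p), mix(mix(p, k), k)), mix(p, p, mix(p, s(k, k, k)), p), t(mix(p, k), mix(u, r(mix(k, u), k, k)), mix(mix(k, k), p))), s(s(mix(p, k, p), s(k, p, p), mix(k, u)), p, k)), p, p)  →  r(s(t(t(t(k, p, p), t(k, k, p), mix(k, p, p)), s(t(k, k, p), mix(p, p, p, p), mix(k, k, p)), mix(s(p, k, p), t(k, p, p), t(p, p, k))), s(r(r(k, p, k), t(p, p, p), mix(k, k, p)), mix(p, p, p, p, s(k, k, k)), t(mix(k, p), r(k, k, k), mix(k, k, p))), s(s(mix(k, p, p), s(k, p, p), k), p, k)), p, p)
  Unit:  drop u
  Order the arguments:  mix(k, k, r(s(t(t(t(k, p, p), t(k, k, p), mix(k, p, p)), s(t(k, k, p), mix(p, p, p, p), mix(k, k, p)), mix(s(p, k, p), t(k, p, p), t(p, p, k))), s(r(r(k, p, k), t(p, p, p), mix(k, k, p)), mix(p, p, p, p, s(k, k, k)), t(mix(k, p), r(k, k, k), mix(k, k, p))), s(s(mix(k, p, p), s(k, p, p), k), p, k)), p, p))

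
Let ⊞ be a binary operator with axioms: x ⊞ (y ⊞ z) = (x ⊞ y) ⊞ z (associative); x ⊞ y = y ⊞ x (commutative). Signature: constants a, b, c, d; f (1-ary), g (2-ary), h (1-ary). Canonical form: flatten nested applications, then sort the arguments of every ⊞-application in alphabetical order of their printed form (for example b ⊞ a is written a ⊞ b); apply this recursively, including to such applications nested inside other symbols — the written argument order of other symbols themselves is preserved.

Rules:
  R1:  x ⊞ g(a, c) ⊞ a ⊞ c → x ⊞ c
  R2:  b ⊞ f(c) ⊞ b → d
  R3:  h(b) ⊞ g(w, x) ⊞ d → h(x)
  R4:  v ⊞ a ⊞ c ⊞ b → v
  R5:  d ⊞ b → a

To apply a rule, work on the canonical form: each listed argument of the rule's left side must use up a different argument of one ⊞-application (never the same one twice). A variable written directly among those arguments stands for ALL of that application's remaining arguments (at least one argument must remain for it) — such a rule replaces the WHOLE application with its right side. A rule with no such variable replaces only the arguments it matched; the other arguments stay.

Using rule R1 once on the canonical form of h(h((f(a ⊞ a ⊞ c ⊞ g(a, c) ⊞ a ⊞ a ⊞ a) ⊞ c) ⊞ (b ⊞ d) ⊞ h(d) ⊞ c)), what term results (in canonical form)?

Canonical form:  h(h(b ⊞ c ⊞ c ⊞ d ⊞ f(a ⊞ a ⊞ a ⊞ a ⊞ a ⊞ c ⊞ g(a, c)) ⊞ h(d)))
Match R1:  consume a, c, g(a, c);  x := a ⊞ a ⊞ a ⊞ a
The variable takes the whole remainder — replace the entire application.
New term:  h(h(b ⊞ c ⊞ c ⊞ d ⊞ f(a ⊞ a ⊞ a ⊞ a ⊞ c) ⊞ h(d)))

Answer: h(h(b ⊞ c ⊞ c ⊞ d ⊞ f(a ⊞ a ⊞ a ⊞ a ⊞ c) ⊞ h(d)))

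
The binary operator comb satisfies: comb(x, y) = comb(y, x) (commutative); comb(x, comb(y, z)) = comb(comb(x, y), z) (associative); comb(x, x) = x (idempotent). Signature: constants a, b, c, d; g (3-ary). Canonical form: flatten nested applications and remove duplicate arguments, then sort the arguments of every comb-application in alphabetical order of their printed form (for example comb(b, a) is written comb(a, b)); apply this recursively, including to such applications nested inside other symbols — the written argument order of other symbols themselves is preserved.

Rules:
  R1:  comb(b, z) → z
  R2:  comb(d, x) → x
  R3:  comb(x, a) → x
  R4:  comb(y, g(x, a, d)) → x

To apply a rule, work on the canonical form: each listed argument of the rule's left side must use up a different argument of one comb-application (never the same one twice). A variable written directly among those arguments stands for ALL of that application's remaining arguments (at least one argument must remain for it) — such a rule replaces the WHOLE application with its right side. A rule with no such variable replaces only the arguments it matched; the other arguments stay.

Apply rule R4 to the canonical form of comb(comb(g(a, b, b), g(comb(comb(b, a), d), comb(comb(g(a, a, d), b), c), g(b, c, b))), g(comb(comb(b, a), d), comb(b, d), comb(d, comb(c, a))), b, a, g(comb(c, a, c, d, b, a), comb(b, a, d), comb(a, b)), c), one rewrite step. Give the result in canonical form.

Canonical form:  comb(a, b, c, g(a, b, b), g(comb(a, b, c, d), comb(a, b, d), comb(a, b)), g(comb(a, b, d), comb(b, c, g(a, a, d)), g(b, c, b)), g(comb(a, b, d), comb(b, d), comb(a, c, d)))
Match R4:  consume g(a, a, d);  x := a, y := comb(b, c)
Every leftover argument binds to the variable; the entire application is replaced.
Giving:  comb(a, b, c, g(a, b, b), g(comb(a, b, c, d), comb(a, b, d), comb(a, b)), g(comb(a, b, d), a, g(b, c, b)), g(comb(a, b, d), comb(b, d), comb(a, c, d)))

Answer: comb(a, b, c, g(a, b, b), g(comb(a, b, c, d), comb(a, b, d), comb(a, b)), g(comb(a, b, d), a, g(b, c, b)), g(comb(a, b, d), comb(b, d), comb(a, c, d)))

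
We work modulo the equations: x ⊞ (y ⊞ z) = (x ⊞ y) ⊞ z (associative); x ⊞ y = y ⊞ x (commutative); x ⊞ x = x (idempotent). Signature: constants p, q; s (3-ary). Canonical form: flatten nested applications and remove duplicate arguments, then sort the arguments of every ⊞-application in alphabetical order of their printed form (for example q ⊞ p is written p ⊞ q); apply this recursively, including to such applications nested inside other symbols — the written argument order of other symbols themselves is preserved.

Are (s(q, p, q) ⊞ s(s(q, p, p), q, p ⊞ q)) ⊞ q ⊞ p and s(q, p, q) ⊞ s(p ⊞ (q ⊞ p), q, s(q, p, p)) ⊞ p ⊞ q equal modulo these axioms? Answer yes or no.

Answer: no — p ⊞ q ⊞ s(q, p, q) ⊞ s(s(q, p, p), q, p ⊞ q) vs p ⊞ q ⊞ s(p ⊞ q, q, s(q, p, p)) ⊞ s(q, p, q)

Derivation:
Left:  (s(q, p, q) ⊞ s(s(q, p, p), q, p ⊞ q)) ⊞ q ⊞ p
  Flatten:  s(q, p, q) ⊞ s(s(q, p, p), q, p ⊞ q) ⊞ q ⊞ p
  Sort arguments:  p ⊞ q ⊞ s(q, p, q) ⊞ s(s(q, p, p), q, p ⊞ q)
Right:  s(q, p, q) ⊞ s(p ⊞ (q ⊞ p), q, s(q, p, p)) ⊞ p ⊞ q
  Simplify inside:  s(p ⊞ (q ⊞ p), q, s(q, p, p))  →  s(p ⊞ q, q, s(q, p, p))
  Sort arguments:  p ⊞ q ⊞ s(p ⊞ q, q, s(q, p, p)) ⊞ s(q, p, q)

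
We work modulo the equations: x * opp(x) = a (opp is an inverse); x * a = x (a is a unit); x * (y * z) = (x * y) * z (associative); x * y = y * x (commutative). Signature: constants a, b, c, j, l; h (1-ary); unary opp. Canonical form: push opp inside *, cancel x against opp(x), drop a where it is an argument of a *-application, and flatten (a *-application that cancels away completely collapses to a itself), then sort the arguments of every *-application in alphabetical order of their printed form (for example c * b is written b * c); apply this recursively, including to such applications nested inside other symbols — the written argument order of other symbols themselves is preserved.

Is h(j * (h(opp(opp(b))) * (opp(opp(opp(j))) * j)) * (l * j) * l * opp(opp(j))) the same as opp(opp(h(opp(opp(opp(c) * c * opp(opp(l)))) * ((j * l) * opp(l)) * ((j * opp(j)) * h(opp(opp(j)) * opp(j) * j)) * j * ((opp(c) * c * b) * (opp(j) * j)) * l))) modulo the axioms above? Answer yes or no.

Left:  h(j * (h(opp(opp(b))) * (opp(opp(opp(j))) * j)) * (l * j) * l * opp(opp(j)))
  Descend into:  j * (h(opp(opp(b))) * (opp(opp(opp(j))) * j)) * (l * j) * l * opp(opp(j))
  Push opp inside:  distribute opp over * and collapse double opp
  Collect terms:  j * j * j * h(b) * l * l
  Sort:  h(b) * j * j * j * l * l
  Put back:  h(h(b) * j * j * j * l * l)
Right:  opp(opp(h(opp(opp(opp(c) * c * opp(opp(l)))) * ((j * l) * opp(l)) * ((j * opp(j)) * h(opp(opp(j)) * opp(j) * j)) * j * ((opp(c) * c * b) * (opp(j) * j)) * l)))
  Push opp inside:  distribute opp over * and collapse double opp
  Combine occurrences:  h(b * h(j) * j * j * l * l)

Answer: no — h(h(b) * j * j * j * l * l) vs h(b * h(j) * j * j * l * l)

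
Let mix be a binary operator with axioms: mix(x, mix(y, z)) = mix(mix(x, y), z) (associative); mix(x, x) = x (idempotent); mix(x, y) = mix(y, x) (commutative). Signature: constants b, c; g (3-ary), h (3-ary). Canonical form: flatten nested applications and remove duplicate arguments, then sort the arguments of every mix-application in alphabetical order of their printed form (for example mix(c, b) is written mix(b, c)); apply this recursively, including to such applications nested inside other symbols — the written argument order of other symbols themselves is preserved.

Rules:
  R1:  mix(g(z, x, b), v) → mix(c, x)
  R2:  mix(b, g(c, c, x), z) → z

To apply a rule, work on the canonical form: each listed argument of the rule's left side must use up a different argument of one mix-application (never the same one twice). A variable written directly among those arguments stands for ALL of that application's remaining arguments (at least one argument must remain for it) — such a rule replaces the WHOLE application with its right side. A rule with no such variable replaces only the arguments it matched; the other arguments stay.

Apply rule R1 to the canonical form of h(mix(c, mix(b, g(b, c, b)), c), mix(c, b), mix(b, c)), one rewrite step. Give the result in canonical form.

Canonical form:  h(mix(b, c, g(b, c, b)), mix(b, c), mix(b, c))
Match R1:  consume g(b, c, b);  v := mix(b, c), x := c, z := b
The variable takes the whole remainder — replace the entire application.
New term:  h(c, mix(b, c), mix(b, c))

Answer: h(c, mix(b, c), mix(b, c))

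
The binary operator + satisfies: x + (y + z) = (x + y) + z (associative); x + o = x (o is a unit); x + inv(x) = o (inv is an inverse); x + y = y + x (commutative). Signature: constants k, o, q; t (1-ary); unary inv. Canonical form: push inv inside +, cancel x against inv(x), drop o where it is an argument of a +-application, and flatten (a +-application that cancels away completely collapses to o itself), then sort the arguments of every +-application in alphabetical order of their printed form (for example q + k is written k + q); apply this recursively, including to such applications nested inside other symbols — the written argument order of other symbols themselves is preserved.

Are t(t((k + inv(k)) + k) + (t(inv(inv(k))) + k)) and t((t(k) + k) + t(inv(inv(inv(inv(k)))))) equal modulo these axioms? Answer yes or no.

Left:  t(t((k + inv(k)) + k) + (t(inv(inv(k))) + k))
  Descend into:  t((k + inv(k)) + k) + (t(inv(inv(k))) + k)
  Push inv inside:  distribute inv over + and collapse double inv
  Collect terms:  t(k) + t(k) + k
  Sort arguments:  k + t(k) + t(k)
  Put back:  t(k + t(k) + t(k))
Right:  t((t(k) + k) + t(inv(inv(inv(inv(k))))))
  Work inside:  (t(k) + k) + t(inv(inv(inv(inv(k)))))
  Push inv inside:  distribute inv over + and collapse double inv
  Collect:  t(k) + t(k) + k
  Order the arguments:  k + t(k) + t(k)
  Put back:  t(k + t(k) + t(k))

Answer: yes — both canonical forms are t(k + t(k) + t(k))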